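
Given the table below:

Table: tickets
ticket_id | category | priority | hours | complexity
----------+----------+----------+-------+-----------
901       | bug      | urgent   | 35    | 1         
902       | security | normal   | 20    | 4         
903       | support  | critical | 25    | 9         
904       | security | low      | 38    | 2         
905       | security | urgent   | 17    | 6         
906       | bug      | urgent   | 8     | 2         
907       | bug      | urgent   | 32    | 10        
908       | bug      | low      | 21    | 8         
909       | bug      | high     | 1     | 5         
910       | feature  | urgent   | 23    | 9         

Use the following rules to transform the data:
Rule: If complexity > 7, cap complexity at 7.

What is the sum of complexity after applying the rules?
48

Step 1: 4 records have complexity > 7
Step 2: These records originally summed to 36
Step 3: After capping: 4 × 7 = 28
Step 4: Unaffected records sum: 20
Step 5: Final sum = 28 + 20 = 48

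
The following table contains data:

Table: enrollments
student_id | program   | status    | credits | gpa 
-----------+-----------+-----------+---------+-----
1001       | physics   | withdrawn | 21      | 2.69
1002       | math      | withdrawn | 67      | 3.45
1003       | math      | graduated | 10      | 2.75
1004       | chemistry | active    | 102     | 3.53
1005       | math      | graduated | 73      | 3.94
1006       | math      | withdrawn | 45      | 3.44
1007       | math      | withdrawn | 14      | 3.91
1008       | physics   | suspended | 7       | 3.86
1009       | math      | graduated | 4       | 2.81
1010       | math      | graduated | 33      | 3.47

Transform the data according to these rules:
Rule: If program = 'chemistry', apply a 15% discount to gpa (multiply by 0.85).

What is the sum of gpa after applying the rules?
33.32

Step 1: Records with program = 'chemistry' have total gpa = 3.53
Step 2: Apply multiplier: 3.53 × 0.85 = 3.0
Step 3: Other records total: 30.32
Step 4: Final sum = 3.0 + 30.32 = 33.32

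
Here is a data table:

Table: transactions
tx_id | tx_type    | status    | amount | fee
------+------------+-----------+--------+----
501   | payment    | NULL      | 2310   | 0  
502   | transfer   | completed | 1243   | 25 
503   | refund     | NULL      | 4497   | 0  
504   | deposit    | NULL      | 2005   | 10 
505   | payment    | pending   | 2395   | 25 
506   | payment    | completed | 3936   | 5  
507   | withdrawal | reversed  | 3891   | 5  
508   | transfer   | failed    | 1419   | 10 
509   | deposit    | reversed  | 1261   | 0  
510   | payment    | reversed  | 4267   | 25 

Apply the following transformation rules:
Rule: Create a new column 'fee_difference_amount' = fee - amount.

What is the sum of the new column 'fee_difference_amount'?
-27119

Step 1: For each record, compute fee - amount
Example calculations:
  0 - 2310 = -2310
  25 - 1243 = -1218
  0 - 4497 = -4497
  ...
Step 2: Sum all derived values
Step 3: Total = -27119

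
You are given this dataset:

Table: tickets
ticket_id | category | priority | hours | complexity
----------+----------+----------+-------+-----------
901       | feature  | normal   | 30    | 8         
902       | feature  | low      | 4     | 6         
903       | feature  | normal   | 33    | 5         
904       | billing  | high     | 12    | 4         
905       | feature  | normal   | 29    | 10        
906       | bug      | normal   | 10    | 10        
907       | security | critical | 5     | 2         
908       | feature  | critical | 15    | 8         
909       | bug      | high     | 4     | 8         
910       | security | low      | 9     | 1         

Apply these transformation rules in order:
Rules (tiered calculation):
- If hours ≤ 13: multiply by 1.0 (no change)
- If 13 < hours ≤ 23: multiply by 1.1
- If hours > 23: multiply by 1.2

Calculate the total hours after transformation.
170.9

Step 1: Tier 1 (hours ≤ 13): 6 records, sum = 44 × 1.0 = 44.0
Step 2: Tier 2 (13 < hours ≤ 23): 1 records, sum = 15 × 1.1 = 16.5
Step 3: Tier 3 (hours > 23): 3 records, sum = 92 × 1.2 = 110.4
Step 4: Final sum = 44.0 + 16.5 + 110.4 = 170.9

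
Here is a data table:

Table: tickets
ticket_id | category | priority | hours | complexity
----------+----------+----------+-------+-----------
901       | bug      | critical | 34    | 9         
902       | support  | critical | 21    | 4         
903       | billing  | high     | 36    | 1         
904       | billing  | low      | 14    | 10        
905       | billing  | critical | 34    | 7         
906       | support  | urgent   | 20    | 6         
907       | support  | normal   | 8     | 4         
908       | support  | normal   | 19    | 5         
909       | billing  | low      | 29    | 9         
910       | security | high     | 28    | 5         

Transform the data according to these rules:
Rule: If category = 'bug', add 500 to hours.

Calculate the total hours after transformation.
743

Step 1: Count records where category = 'bug': 1
Step 2: Total bonus added: 1 × 500 = 500
Step 3: Original sum of hours: 243
Step 4: Final sum = 243 + 500 = 743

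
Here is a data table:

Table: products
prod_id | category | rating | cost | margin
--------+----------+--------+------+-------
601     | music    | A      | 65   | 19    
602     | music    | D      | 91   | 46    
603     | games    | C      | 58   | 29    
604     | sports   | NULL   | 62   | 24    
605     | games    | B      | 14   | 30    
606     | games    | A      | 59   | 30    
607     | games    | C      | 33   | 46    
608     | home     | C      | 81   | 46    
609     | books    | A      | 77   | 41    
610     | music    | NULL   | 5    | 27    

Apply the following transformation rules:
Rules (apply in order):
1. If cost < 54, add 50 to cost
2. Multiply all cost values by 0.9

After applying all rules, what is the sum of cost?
625.5

Step 1: Apply Rule 1 - Add 50 to records with cost < 54
  - 3 records affected: 52 + (3 × 50) = 202
  - Unaffected records: 493
  - Sum after Rule 1: 695
Step 2: Apply Rule 2 - Multiply all by 0.9
  - 695 × 0.9 = 625.5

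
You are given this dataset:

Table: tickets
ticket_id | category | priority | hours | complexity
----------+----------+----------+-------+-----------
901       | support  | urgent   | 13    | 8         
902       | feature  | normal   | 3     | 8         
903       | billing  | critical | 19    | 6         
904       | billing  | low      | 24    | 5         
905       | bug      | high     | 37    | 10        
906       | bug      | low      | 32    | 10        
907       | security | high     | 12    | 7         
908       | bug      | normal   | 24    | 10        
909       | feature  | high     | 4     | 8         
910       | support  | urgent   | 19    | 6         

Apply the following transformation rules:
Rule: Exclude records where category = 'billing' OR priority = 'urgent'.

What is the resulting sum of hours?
112

Step 1: Find records where category = 'billing' OR priority = 'urgent'
Step 2: 4 records match, summing to 75
Step 3: Original sum: 187
Step 4: Remaining sum = 187 - 75 = 112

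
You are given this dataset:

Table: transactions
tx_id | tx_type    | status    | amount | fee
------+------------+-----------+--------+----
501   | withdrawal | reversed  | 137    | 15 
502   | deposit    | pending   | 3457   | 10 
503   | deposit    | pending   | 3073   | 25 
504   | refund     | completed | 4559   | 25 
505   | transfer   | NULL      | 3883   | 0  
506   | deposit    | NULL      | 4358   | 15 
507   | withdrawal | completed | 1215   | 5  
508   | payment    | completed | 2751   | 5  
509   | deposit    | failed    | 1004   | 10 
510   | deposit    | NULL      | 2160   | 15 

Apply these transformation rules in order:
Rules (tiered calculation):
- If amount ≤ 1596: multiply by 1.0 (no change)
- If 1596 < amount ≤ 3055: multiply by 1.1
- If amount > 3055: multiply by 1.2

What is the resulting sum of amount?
30954.1

Step 1: Tier 1 (amount ≤ 1596): 3 records, sum = 2356 × 1.0 = 2356.0
Step 2: Tier 2 (1596 < amount ≤ 3055): 2 records, sum = 4911 × 1.1 = 5402.1
Step 3: Tier 3 (amount > 3055): 5 records, sum = 19330 × 1.2 = 23196.0
Step 4: Final sum = 2356.0 + 5402.1 + 23196.0 = 30954.1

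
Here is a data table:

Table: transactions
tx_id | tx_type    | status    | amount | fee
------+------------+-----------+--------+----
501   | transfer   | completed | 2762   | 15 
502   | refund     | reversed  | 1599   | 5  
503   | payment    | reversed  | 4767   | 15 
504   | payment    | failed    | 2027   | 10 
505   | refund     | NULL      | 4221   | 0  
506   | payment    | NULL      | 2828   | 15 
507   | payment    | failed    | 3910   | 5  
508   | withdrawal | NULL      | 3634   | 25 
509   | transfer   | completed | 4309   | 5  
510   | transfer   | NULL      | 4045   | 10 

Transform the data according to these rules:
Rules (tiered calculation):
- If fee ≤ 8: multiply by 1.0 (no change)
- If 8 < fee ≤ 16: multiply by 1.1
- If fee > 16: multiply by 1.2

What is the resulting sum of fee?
116.5

Step 1: Tier 1 (fee ≤ 8): 4 records, sum = 15 × 1.0 = 15.0
Step 2: Tier 2 (8 < fee ≤ 16): 5 records, sum = 65 × 1.1 = 71.5
Step 3: Tier 3 (fee > 16): 1 records, sum = 25 × 1.2 = 30.0
Step 4: Final sum = 15.0 + 71.5 + 30.0 = 116.5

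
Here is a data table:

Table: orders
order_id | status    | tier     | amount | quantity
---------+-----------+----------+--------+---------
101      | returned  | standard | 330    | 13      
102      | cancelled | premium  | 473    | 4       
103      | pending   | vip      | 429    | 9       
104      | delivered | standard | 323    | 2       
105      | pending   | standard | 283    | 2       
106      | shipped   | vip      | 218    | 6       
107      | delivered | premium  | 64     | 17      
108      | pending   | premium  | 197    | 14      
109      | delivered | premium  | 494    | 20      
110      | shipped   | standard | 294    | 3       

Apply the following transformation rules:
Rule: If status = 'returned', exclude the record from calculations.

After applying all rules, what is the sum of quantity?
77

Step 1: Identify records where status = 'returned'
Step 2: The excluded records sum to 13
Step 3: Original total quantity = 90
Step 4: Remaining total = 90 - 13 = 77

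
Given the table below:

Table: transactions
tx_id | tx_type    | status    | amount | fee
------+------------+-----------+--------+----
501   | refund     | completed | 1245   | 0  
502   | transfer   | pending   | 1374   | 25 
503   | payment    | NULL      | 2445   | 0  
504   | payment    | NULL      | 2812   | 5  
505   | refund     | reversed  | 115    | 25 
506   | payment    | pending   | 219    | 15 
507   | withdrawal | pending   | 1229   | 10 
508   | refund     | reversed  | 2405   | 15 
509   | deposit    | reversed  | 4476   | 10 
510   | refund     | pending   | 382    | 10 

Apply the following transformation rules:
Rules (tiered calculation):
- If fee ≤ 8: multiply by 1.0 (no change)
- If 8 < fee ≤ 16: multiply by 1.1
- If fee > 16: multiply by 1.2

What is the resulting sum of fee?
131.0

Step 1: Tier 1 (fee ≤ 8): 3 records, sum = 5 × 1.0 = 5.0
Step 2: Tier 2 (8 < fee ≤ 16): 5 records, sum = 60 × 1.1 = 66.0
Step 3: Tier 3 (fee > 16): 2 records, sum = 50 × 1.2 = 60.0
Step 4: Final sum = 5.0 + 66.0 + 60.0 = 131.0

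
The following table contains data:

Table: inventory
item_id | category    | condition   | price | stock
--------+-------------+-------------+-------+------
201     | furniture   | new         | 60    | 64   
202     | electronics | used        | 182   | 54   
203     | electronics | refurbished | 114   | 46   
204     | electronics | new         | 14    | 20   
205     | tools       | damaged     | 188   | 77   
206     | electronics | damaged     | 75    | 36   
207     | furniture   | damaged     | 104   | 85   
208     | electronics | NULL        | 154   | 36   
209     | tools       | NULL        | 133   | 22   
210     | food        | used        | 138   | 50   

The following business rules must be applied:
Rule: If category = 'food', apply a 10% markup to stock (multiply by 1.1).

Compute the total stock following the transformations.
495.0

Step 1: Records with category = 'food' have total stock = 50
Step 2: Apply multiplier: 50 × 1.1 = 55.0
Step 3: Other records total: 440
Step 4: Final sum = 55.0 + 440 = 495.0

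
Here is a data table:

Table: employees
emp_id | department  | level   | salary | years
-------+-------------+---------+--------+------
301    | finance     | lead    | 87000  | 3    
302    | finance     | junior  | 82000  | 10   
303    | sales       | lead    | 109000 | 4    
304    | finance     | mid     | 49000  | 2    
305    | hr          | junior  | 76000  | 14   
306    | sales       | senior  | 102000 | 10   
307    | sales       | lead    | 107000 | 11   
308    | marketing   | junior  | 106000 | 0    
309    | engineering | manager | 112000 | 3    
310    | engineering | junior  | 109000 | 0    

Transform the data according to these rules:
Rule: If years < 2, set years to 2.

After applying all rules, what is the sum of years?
61

Step 1: 2 records have years < 2
Step 2: These records originally summed to 0
Step 3: After setting to minimum: 2 × 2 = 4
Step 4: Unaffected records sum: 57
Step 5: Final sum = 4 + 57 = 61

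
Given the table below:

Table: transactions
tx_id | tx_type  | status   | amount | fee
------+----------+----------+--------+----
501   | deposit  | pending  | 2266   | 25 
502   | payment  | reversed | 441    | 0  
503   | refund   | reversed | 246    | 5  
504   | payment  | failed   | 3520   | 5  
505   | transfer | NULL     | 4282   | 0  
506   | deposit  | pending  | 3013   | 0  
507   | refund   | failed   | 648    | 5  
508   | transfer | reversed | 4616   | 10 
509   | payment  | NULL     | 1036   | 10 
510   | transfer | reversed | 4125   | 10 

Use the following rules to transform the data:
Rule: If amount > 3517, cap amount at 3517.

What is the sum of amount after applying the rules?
21718

Step 1: 4 records have amount > 3517
Step 2: These records originally summed to 16543
Step 3: After capping: 4 × 3517 = 14068
Step 4: Unaffected records sum: 7650
Step 5: Final sum = 14068 + 7650 = 21718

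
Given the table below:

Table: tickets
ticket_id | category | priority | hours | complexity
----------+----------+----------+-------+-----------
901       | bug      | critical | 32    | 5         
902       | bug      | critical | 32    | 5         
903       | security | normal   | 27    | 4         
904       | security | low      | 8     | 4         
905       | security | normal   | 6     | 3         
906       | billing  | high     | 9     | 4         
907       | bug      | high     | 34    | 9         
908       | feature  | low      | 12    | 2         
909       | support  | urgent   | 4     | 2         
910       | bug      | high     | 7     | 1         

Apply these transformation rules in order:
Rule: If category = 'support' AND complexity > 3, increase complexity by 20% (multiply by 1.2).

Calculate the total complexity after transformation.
39

Step 1: Find records where category = 'support' AND complexity > 3
Step 2: 0 records match, summing to 0
Step 3: After multiplier: 0 × 1.2 = 0.0
Step 4: Unaffected records sum: 39
Step 5: Final sum = 0.0 + 39 = 39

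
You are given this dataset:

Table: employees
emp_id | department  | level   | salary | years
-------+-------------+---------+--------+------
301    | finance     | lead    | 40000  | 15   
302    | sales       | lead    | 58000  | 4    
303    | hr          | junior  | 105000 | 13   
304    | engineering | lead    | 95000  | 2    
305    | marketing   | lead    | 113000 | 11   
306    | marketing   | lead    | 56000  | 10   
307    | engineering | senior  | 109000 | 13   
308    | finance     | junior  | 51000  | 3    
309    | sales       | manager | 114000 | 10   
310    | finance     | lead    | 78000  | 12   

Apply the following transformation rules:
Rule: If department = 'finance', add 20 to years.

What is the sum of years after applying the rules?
153

Step 1: Count records where department = 'finance': 3
Step 2: Total bonus added: 3 × 20 = 60
Step 3: Original sum of years: 93
Step 4: Final sum = 93 + 60 = 153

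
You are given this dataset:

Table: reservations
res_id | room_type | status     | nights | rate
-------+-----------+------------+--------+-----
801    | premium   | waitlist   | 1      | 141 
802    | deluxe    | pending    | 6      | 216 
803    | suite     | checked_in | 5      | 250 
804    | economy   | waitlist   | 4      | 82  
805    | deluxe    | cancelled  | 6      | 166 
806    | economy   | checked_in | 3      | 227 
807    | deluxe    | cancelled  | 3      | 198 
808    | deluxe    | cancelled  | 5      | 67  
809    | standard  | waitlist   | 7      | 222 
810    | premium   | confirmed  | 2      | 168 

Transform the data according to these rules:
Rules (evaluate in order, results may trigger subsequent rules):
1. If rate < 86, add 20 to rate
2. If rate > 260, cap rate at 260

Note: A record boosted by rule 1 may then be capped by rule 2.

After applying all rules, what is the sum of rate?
1777

Step 1: Apply rule 1 to records with rate < 86
  - 2 records get bonus of 20
  - Of these, 0 records then exceed 260 and get capped
Step 2: Apply rule 2 to records with rate > 260
  - 0 records (original) are capped
Step 3: Calculate final sum = 1777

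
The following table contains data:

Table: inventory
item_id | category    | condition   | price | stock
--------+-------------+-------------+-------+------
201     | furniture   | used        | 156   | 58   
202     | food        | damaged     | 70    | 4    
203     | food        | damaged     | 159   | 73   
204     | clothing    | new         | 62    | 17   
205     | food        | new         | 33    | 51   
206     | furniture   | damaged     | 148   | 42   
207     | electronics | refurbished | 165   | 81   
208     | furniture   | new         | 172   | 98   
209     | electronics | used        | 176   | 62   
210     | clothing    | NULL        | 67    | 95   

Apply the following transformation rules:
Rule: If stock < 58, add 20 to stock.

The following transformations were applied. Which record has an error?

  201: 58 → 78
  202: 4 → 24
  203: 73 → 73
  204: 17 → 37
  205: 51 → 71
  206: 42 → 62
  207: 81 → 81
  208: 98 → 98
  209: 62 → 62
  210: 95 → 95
Record 201 has an error. The correct transformed value should be 58, not 78.

Step 1: Check each record against the rule
Step 2: Record 201 has stock = 58
Step 3: Since 58 >= 58, the bonus should not have been applied
Step 4: Correct value = 58, but claimed value = 78
Conclusion: Record 201 has the error.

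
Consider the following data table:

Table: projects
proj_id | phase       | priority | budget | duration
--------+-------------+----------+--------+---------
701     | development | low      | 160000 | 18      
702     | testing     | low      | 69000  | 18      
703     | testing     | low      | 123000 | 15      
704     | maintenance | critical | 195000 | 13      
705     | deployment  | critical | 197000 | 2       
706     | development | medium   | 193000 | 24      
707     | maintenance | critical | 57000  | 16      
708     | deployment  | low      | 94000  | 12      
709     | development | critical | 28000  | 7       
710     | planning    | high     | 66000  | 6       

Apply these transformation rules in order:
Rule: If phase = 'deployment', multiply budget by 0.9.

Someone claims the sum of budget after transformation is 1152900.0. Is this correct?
Yes, the result is correct.

Step 1: Calculate the correct sum after transformation
Step 2: Apply multiplier 0.9 to records where phase = 'deployment'
Step 3: Correct result = 1152900.0
Step 4: Claimed result = 1152900.0
Step 5: 1152900.0 = 1152900.0 ✓
Conclusion: The claimed result is correct.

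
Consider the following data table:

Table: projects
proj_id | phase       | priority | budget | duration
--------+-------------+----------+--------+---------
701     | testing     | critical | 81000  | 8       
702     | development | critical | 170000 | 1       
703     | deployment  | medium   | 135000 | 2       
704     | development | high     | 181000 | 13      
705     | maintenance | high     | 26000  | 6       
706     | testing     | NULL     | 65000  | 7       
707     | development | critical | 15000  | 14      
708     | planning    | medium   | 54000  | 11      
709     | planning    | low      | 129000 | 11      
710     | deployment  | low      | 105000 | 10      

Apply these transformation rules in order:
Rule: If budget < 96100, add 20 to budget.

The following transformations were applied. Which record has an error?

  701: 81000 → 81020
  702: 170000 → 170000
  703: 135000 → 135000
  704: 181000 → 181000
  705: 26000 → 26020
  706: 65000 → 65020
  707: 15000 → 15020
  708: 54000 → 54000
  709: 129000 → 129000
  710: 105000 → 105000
Record 708 has an error. The correct transformed value should be 54020, not 54000.

Step 1: Check each record against the rule
Step 2: Record 708 has budget = 54000
Step 3: Since 54000 < 96100, the bonus should have been applied
Step 4: Correct value = 54020, but claimed value = 54000
Conclusion: Record 708 has the error.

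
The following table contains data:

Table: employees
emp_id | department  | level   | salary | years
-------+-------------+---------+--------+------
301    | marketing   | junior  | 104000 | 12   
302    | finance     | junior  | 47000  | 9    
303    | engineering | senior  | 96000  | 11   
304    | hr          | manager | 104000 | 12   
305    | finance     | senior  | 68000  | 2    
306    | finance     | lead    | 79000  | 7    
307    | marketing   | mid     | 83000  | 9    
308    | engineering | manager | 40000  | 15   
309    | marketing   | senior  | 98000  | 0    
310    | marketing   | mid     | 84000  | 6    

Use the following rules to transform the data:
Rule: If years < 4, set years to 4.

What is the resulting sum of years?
89

Step 1: 2 records have years < 4
Step 2: These records originally summed to 2
Step 3: After setting to minimum: 2 × 4 = 8
Step 4: Unaffected records sum: 81
Step 5: Final sum = 8 + 81 = 89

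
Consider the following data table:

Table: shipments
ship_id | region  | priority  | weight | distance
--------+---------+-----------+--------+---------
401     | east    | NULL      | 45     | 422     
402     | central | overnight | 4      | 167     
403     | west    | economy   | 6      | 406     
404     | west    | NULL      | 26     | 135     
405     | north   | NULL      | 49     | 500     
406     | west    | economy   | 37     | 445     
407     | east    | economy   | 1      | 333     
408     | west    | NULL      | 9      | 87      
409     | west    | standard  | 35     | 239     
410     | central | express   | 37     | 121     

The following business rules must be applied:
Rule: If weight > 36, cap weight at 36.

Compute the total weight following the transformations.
225

Step 1: 4 records have weight > 36
Step 2: These records originally summed to 168
Step 3: After capping: 4 × 36 = 144
Step 4: Unaffected records sum: 81
Step 5: Final sum = 144 + 81 = 225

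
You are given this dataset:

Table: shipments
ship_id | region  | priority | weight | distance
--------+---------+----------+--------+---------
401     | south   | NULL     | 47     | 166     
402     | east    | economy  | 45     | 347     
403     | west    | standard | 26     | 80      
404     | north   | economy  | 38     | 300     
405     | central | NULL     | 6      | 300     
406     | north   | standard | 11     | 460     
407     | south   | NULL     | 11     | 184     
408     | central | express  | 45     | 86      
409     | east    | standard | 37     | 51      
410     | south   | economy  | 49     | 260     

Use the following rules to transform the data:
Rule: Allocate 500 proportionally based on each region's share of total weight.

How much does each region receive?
central: 80.95, east: 130.16, north: 77.78, south: 169.84, west: 41.27

Step 1: Calculate total weight = 315
Step 2: Calculate each region's proportion:
  central: 51/315 = 16.19% → 80.95
  east: 82/315 = 26.03% → 130.16
  north: 49/315 = 15.56% → 77.78
  south: 107/315 = 33.97% → 169.84
  west: 26/315 = 8.25% → 41.27
Step 3: Verify: sum of allocations ≈ 500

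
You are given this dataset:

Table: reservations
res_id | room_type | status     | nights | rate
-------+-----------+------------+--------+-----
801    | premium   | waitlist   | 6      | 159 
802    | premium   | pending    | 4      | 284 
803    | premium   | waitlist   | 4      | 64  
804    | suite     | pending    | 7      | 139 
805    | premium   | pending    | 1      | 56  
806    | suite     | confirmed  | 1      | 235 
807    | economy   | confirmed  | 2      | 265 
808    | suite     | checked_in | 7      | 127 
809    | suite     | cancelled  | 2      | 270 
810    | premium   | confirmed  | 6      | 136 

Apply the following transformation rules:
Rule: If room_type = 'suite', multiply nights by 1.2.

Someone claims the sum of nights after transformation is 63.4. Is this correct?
No, the correct result is 43.4.

Step 1: Calculate the correct sum after transformation
Step 2: Apply multiplier 1.2 to records where room_type = 'suite'
Step 3: Correct result = 43.4
Step 4: Claimed result = 63.4
Step 5: 43.4 ≠ 63.4
Conclusion: The claimed result is incorrect. The correct answer is 43.4.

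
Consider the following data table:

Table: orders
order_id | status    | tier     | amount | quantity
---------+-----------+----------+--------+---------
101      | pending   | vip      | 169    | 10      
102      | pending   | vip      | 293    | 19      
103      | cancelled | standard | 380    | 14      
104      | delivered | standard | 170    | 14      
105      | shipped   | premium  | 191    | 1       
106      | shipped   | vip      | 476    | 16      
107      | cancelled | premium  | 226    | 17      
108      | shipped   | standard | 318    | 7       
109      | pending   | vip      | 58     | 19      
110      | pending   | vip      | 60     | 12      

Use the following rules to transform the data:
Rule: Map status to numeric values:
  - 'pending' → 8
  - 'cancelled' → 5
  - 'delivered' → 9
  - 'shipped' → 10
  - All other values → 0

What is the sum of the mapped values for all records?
81

Step 1: Apply mapping to each record
Step 2: Count by status:
  'pending': 4 records × 8 = 32
  'cancelled': 2 records × 5 = 10
  'delivered': 1 records × 9 = 9
  'shipped': 3 records × 10 = 30
Step 3: Sum all mapped values = 81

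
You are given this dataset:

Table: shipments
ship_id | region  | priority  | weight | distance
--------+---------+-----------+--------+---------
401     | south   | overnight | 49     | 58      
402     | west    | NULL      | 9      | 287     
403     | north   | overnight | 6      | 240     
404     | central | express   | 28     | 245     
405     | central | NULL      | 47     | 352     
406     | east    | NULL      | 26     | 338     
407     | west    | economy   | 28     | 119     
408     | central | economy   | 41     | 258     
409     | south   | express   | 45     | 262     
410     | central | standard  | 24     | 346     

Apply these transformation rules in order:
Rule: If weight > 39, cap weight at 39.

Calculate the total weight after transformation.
277

Step 1: 4 records have weight > 39
Step 2: These records originally summed to 182
Step 3: After capping: 4 × 39 = 156
Step 4: Unaffected records sum: 121
Step 5: Final sum = 156 + 121 = 277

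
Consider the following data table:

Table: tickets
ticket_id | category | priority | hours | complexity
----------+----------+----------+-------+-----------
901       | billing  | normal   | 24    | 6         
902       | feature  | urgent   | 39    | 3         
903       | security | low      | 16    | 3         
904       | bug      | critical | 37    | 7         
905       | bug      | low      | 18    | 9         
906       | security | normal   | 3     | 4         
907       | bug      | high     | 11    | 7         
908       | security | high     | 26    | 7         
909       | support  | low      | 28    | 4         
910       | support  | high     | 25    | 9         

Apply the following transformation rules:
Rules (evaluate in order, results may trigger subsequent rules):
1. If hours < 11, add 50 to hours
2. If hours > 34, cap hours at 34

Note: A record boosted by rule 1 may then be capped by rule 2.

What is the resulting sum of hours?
250

Step 1: Apply rule 1 to records with hours < 11
  - 1 records get bonus of 50
  - Of these, 1 records then exceed 34 and get capped
Step 2: Apply rule 2 to records with hours > 34
  - 2 records (original) are capped
Step 3: Calculate final sum = 250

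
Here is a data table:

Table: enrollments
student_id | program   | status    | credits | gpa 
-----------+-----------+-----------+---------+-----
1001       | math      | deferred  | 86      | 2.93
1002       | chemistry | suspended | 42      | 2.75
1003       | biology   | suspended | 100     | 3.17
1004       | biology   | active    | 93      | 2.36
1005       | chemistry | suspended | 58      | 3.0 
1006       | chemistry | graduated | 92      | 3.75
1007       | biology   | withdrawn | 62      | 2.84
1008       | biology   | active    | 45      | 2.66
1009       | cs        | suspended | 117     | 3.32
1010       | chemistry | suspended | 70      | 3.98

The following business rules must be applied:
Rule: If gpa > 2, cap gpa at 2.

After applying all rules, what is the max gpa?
2

Step 1: Original maximum gpa = 3.98
Step 2: Apply cap at 2
Step 3: 10 records had gpa > 2 and were capped
Step 4: Maximum after transformation = 2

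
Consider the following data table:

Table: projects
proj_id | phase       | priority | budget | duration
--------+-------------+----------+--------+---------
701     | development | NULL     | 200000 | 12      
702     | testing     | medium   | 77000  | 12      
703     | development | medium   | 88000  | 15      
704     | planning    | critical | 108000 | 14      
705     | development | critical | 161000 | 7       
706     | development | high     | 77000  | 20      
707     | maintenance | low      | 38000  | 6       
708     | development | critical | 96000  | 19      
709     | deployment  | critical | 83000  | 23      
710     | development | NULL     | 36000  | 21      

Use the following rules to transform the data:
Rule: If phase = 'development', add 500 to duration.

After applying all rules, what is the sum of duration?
3149

Step 1: Count records where phase = 'development': 6
Step 2: Total bonus added: 6 × 500 = 3000
Step 3: Original sum of duration: 149
Step 4: Final sum = 149 + 3000 = 3149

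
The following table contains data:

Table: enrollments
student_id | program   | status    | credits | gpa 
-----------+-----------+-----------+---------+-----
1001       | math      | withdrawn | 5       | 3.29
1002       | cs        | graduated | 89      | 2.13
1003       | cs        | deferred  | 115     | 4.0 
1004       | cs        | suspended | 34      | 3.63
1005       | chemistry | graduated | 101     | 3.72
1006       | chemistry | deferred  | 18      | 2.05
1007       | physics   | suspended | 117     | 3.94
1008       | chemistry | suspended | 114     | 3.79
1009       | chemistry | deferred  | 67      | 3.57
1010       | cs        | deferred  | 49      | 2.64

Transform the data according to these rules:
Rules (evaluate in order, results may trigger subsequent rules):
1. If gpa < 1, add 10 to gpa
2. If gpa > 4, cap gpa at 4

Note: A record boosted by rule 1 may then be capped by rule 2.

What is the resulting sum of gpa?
32.76

Step 1: Apply rule 1 to records with gpa < 1
  - 0 records get bonus of 10
  - Of these, 0 records then exceed 4 and get capped
Step 2: Apply rule 2 to records with gpa > 4
  - 0 records (original) are capped
Step 3: Calculate final sum = 32.76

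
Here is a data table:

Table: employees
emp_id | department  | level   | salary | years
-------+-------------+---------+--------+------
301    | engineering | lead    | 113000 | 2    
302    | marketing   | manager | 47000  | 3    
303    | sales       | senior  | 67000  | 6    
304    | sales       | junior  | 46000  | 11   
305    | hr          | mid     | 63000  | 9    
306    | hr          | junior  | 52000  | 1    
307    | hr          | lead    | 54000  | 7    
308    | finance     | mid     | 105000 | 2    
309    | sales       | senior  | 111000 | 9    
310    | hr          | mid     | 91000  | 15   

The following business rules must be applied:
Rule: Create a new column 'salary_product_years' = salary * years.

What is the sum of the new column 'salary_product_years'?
4846000

Step 1: For each record, compute salary * years
Example calculations:
  113000 * 2 = 226000
  47000 * 3 = 141000
  67000 * 6 = 402000
  ...
Step 2: Sum all derived values
Step 3: Total = 4846000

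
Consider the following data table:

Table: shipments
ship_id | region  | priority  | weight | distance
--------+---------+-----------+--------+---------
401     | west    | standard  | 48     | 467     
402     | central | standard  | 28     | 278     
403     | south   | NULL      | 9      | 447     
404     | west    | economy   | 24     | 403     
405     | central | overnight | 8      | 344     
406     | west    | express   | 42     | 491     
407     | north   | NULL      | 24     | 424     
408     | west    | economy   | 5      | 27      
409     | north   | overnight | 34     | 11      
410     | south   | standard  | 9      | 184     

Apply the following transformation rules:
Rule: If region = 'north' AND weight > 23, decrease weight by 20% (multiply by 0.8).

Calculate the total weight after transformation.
219.4

Step 1: Find records where region = 'north' AND weight > 23
Step 2: 2 records match, summing to 58
Step 3: After multiplier: 58 × 0.8 = 46.4
Step 4: Unaffected records sum: 173
Step 5: Final sum = 46.4 + 173 = 219.4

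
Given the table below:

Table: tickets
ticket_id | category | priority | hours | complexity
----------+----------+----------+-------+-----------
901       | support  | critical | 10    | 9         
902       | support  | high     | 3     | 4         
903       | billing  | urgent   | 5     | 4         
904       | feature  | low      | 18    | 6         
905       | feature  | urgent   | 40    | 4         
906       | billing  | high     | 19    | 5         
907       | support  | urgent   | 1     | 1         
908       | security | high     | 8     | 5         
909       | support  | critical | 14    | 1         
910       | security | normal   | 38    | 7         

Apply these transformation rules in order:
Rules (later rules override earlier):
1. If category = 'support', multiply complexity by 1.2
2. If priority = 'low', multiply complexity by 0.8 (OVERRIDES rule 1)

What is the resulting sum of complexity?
47.8

Step 1: Rule 2 takes priority for records with priority = 'low'
  - 1 records: 6 × 0.8 = 4.8
Step 2: Rule 1 applies to remaining records with category = 'support'
  - 4 records: 15 × 1.2 = 18.0
Step 3: Other records unchanged: 25
Step 4: Final sum = 4.8 + 18.0 + 25 = 47.8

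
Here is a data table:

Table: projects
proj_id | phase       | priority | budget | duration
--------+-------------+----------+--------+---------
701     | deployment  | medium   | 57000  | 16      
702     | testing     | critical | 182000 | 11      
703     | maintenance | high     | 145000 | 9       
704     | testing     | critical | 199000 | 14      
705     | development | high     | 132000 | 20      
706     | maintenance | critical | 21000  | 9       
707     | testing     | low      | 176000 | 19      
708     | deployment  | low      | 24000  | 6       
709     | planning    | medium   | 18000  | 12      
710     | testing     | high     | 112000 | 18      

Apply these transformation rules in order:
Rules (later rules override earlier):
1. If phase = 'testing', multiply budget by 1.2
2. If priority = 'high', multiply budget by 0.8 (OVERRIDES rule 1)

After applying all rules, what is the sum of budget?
1099600.0

Step 1: Rule 2 takes priority for records with priority = 'high'
  - 3 records: 389000 × 0.8 = 311200.0
Step 2: Rule 1 applies to remaining records with phase = 'testing'
  - 3 records: 557000 × 1.2 = 668400.0
Step 3: Other records unchanged: 120000
Step 4: Final sum = 311200.0 + 668400.0 + 120000 = 1099600.0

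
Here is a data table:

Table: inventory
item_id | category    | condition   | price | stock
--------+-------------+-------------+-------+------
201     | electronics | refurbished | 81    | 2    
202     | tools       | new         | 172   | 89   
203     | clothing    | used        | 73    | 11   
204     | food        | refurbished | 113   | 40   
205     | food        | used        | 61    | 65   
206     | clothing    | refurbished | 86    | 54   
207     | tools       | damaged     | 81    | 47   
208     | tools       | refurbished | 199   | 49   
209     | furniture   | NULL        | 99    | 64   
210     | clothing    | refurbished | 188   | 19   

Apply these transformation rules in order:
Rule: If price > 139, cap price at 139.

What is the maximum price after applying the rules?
139

Step 1: Original maximum price = 199
Step 2: Apply cap at 139
Step 3: 3 records had price > 139 and were capped
Step 4: Maximum after transformation = 139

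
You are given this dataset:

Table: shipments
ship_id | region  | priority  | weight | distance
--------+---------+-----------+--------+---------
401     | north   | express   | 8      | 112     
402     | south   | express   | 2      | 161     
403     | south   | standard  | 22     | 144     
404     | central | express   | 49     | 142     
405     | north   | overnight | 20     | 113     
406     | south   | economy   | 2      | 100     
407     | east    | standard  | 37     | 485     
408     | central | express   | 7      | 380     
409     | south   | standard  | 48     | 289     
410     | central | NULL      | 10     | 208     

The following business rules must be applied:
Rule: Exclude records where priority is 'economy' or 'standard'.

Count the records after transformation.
6

Step 1: Count records to exclude
  - 1 (economy) + 3 (standard) = 4 records
Step 2: Total records: 10
Step 3: Remaining = 10 - 4 = 6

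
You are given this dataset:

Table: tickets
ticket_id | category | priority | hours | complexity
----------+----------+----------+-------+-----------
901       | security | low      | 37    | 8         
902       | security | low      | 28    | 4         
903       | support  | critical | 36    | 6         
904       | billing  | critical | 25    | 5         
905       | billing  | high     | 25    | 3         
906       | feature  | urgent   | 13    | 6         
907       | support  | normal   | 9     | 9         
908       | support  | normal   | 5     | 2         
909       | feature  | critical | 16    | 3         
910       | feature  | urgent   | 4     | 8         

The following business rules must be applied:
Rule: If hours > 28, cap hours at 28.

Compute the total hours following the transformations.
181

Step 1: 2 records have hours > 28
Step 2: These records originally summed to 73
Step 3: After capping: 2 × 28 = 56
Step 4: Unaffected records sum: 125
Step 5: Final sum = 56 + 125 = 181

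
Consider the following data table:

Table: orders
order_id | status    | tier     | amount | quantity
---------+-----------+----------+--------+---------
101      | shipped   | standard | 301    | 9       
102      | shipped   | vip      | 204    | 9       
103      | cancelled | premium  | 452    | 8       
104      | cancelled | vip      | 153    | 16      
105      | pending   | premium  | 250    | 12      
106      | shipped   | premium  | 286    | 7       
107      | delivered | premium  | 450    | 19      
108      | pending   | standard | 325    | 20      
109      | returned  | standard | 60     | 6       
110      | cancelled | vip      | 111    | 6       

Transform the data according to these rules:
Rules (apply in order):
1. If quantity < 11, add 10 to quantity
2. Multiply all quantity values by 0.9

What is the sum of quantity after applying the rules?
154.8

Step 1: Apply Rule 1 - Add 10 to records with quantity < 11
  - 6 records affected: 45 + (6 × 10) = 105
  - Unaffected records: 67
  - Sum after Rule 1: 172
Step 2: Apply Rule 2 - Multiply all by 0.9
  - 172 × 0.9 = 154.8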